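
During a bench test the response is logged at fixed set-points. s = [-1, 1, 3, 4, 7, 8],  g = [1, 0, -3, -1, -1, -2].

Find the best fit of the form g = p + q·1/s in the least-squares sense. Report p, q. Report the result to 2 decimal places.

Normal-equation sums: Σ1 = 6, Σ1/s = 143/168, Σ1/s·1/s = 62365/28224.
Right-hand side: Σg = -6, Σ1/s·g = -37/14.
Normal equations: [[6, 143/168]; [143/168, 62365/28224]]·[p, q]ᵀ = [-6, -37/14]ᵀ.
Determinant 6·(62365/28224) − (143/168)² = 353741/28224.
p = ((-6)·(62365/28224) − (143/168)·(-37/14))/(353741/28224) = -310698/353741; q = (6·(-37/14) − (143/168)·(-6))/(353741/28224) = -303408/353741.

p = -0.88, q = -0.86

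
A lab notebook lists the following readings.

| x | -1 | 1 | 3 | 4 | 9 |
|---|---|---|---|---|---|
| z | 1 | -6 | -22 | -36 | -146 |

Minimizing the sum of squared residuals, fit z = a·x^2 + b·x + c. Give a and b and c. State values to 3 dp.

Setting ∂/∂a … = 0 gives: 6900·a + 820·b + 108·c = -12605;  820·a + 108·b + 16·c = -1531;  108·a + 16·b + 5·c = -209.
(Σx^2·x^2 = 6900, Σx^2·x = 820, Σx^2 = 108, Σx·x = 108, Σx = 16, Σ1 = 5, Σx^2·z = -12605, Σx·z = -1531, Σz = -209.)
Solving the 3×3 system (Gaussian elimination) gives a = -15787/10738, b = -62287/21476, c = -45/59.

a = -1.470, b = -2.900, c = -0.763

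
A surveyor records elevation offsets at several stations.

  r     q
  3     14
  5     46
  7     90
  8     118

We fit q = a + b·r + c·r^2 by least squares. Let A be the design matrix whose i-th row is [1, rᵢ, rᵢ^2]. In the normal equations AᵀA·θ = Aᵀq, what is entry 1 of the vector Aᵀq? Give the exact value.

268

Entry 1 ↔ basis 1, so (Aᵀq)_{1} = Σᵢ qᵢ = (1)·(14) + (1)·(46) + (1)·(90) + (1)·(118) = 268.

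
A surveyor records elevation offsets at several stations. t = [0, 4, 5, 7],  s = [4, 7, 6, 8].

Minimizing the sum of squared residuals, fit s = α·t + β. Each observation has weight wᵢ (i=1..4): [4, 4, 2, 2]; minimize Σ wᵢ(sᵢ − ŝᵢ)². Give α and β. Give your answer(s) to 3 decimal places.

α = 0.559, β = 4.136

Entries of XᵀWX: Σwᵢ·t·t = 212, Σwᵢ·t = 40, Σwᵢ·1 = 12.
And Σwᵢ·t·s = 284, Σwᵢ·s = 72.
Normal equations: [[212, 40]; [40, 12]]·[α, β]ᵀ = [284, 72]ᵀ.
det = 212·12 − 40² = 944.
α = (284·12 − 40·72)/944 = 33/59; β = (212·72 − 40·284)/944 = 244/59.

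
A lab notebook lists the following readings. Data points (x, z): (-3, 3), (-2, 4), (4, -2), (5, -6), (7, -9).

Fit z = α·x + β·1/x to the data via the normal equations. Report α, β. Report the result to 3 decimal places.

The normal system MᵀM·[α, β]ᵀ = Mᵀz is [[103, 5]; [5, 85381/176400]]·[α, β]ᵀ = [-118, -419/70]ᵀ.
det = 103·(85381/176400) − 5² = 4384243/176400.
α = ((-118)·(85381/176400) − 5·(-419/70))/(4384243/176400) = -4795558/4384243; β = (103·(-419/70) − 5·(-118))/(4384243/176400) = -4679640/4384243.

α = -1.094, β = -1.067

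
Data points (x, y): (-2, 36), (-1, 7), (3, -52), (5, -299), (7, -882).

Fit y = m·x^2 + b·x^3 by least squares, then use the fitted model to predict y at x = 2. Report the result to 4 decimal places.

ŷ = -11.4962

From the data, Σx^2·x^2 = 3124, Σx^2·x^3 = 20142, Σx^3·x^3 = 134068.
And Σx^2·y = -51010, Σx^3·y = -341600.
So MᵀM·[m, b]ᵀ = Mᵀy: [[3124, 20142]; [20142, 134068]]·[m, b]ᵀ = [-51010, -341600]ᵀ.
Determinant 3124·134068 − 20142² = 13128268.
m = ((-51010)·134068 − 20142·(-341600))/13128268 = 10424630/3282067; b = (3124·(-341600) − 20142·(-51010))/13128268 = -9928745/3282067.
At x = 2: ŷ = (10424630/3282067)·(4) + (-9928745/3282067)·(8) = -37731440/3282067.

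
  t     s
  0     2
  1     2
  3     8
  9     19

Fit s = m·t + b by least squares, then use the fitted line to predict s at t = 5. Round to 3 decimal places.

ŝ = 11.205

Entries of AᵀA: Σt·t = 91, Σt = 13, Σ1 = 4.
Right-hand side: Σt·s = 197, Σs = 31.
So AᵀA·[m, b]ᵀ = Aᵀs: [[91, 13]; [13, 4]]·[m, b]ᵀ = [197, 31]ᵀ.
Eliminating b: 4·(row 1) − 13·(row 2) gives 195·m = 4·197 − 13·31 = 385, so m = 77/39.
Then b = (31 − 13·(77/39))/4 = 4/3.
At t = 5: ŝ = (77/39)·(5) + (4/3)·(1) = 437/39.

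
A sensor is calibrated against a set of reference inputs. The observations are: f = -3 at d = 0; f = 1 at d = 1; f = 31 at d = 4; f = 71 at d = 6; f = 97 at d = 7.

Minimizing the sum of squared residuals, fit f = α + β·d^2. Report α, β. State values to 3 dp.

With design matrix X, XᵀX = [[5, 102]; [102, 3954]] and Xᵀf = [197, 7806]ᵀ.
det = 5·3954 − 102² = 9366.
α = (197·3954 − 102·7806)/9366 = -2879/1561; β = (5·7806 − 102·197)/9366 = 3156/1561.

α = -1.844, β = 2.022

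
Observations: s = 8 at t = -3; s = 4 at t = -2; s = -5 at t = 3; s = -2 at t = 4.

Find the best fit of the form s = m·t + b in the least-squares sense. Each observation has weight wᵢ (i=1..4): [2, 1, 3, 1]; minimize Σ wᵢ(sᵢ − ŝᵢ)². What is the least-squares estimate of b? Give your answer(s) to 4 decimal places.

b = 1.7209

Setting ∂/∂m … = 0 gives: 65·m + 5·b = -109;  5·m + 7·b = 3.
Eliminating b: 7·(row 1) − 5·(row 2) gives 430·m = 7·(-109) − 5·3 = -778, so m = -389/215.
Then b = (3 − 5·(-389/215))/7 = 74/43.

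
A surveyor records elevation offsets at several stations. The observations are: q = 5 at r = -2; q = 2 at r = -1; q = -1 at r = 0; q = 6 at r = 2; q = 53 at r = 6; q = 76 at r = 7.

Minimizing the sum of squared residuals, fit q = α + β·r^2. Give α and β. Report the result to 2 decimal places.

α = -0.58, β = 1.54

Forming XᵀX = [[6, 94]; [94, 3730]] and Xᵀq = [141, 5678]ᵀ gives XᵀX·[α, β]ᵀ = Xᵀq.
Δ = 6·3730 − 94² = 13544.
α = (141·3730 − 94·5678)/13544 = -3901/6772; β = (6·5678 − 94·141)/13544 = 10407/6772.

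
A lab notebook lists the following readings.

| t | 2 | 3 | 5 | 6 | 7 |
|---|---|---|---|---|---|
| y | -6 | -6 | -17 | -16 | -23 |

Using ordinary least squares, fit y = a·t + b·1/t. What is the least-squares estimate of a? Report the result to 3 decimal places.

a = -3.152

With design matrix A, AᵀA = [[123, 5]; [5, 9907/22050]] and Aᵀy = [-372, -1507/105]ᵀ.
Δ = 123·(9907/22050) − 5² = 222437/7350.
a = ((-372)·(9907/22050) − 5·(-1507/105))/(222437/7350) = -701018/222437; b = (123·(-1507/105) − 5·(-372))/(222437/7350) = 695730/222437.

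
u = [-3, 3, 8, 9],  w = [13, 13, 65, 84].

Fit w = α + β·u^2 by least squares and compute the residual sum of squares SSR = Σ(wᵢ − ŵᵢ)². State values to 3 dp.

SSR = 3.103

From the data, Σ1 = 4, Σu^2 = 163, Σu^2·u^2 = 10819.
And Σw = 175, Σu^2·w = 11198.
Δ = 4·10819 − 163² = 16707.
α = (175·10819 − 163·11198)/16707 = 68051/16707; β = (4·11198 − 163·175)/16707 = 16267/16707.
Residuals: 2737/16707, 2737/16707, -7728/5569, 17710/16707; SSR = 51842/16707.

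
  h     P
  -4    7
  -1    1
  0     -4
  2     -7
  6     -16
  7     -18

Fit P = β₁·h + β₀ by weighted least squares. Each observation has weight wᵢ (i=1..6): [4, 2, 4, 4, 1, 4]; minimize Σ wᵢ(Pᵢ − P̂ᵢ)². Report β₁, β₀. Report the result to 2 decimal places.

Normal-equation sums: Σwᵢ·h·h = 314, Σwᵢ·h = 24, Σwᵢ·1 = 19.
And Σwᵢ·h·P = -770, Σwᵢ·P = -102.
So AᵀWA·[β₁, β₀]ᵀ = AᵀWP: [[314, 24]; [24, 19]]·[β₁, β₀]ᵀ = [-770, -102]ᵀ.
det = 314·19 − 24² = 5390.
β₁ = ((-770)·19 − 24·(-102))/5390 = -6091/2695; β₀ = (314·(-102) − 24·(-770))/5390 = -6774/2695.

β₁ = -2.26, β₀ = -2.51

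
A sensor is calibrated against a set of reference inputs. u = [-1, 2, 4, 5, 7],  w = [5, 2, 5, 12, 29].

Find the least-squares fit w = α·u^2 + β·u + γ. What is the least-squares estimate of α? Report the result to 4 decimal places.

α = 0.9003

Normal-equation sums: Σu^2·u^2 = 3299, Σu^2·u = 539, Σu^2 = 95, Σu·u = 95, Σu = 17, Σ1 = 5.
For Mᵀw: Σu^2·w = 1814, Σu·w = 282, Σw = 53.
MᵀM·[α, β, γ]ᵀ = Mᵀw becomes [[3299, 539, 95]; [539, 95, 17]; [95, 17, 5]]·[α, β, γ]ᵀ = [1814, 282, 53]ᵀ.
Solving the 3×3 system (Gaussian elimination) gives α = 2231/2478, β = -6173/2478, γ = 811/413.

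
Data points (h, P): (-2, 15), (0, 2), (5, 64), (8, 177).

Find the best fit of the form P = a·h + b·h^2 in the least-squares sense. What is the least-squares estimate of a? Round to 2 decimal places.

The normal equations are: 93·a + 629·b = 1706;  629·a + 4737·b = 12988.
(Σh·h = 93, Σh·h^2 = 629, Σh^2·h^2 = 4737, Σh·P = 1706, Σh^2·P = 12988.)
Determinant 93·4737 − 629² = 44900.
a = (1706·4737 − 629·12988)/44900 = -8813/4490; b = (93·12988 − 629·1706)/44900 = 13481/4490.

a = -1.96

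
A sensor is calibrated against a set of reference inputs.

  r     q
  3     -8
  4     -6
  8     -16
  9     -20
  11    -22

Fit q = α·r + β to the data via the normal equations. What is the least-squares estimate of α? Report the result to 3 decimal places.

α = -2.043

Forming AᵀA = [[291, 35]; [35, 5]] and Aᵀq = [-598, -72]ᵀ gives AᵀA·[α, β]ᵀ = Aᵀq.
Eliminating β: 5·(row 1) − 35·(row 2) gives 230·α = 5·(-598) − 35·(-72) = -470, so α = -47/23.
Then β = ((-72) − 35·(-47/23))/5 = -11/115.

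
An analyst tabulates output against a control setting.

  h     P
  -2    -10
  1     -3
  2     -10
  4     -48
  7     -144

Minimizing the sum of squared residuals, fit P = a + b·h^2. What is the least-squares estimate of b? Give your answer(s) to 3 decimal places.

b = -2.963

With design matrix A, AᵀA = [[5, 74]; [74, 2690]] and AᵀP = [-215, -7907]ᵀ.
Eliminating b: 2690·(row 1) − 74·(row 2) gives 7974·a = 2690·(-215) − 74·(-7907) = 6768, so a = 376/443.
Then b = ((-7907) − 74·(376/443))/2690 = -2625/886.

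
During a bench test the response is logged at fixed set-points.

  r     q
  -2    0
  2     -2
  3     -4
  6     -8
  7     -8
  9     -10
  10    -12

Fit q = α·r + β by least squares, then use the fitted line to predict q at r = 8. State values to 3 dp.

Setting ∂/∂α … = 0 gives: 283·α + 35·β = -330;  35·α + 7·β = -44.
(Σr·r = 283, Σr = 35, Σ1 = 7, Σr·q = -330, Σq = -44.)
det = 283·7 − 35² = 756.
α = ((-330)·7 − 35·(-44))/756 = -55/54; β = (283·(-44) − 35·(-330))/756 = -451/378.
At r = 8: q̂ = (-55/54)·(8) + (-451/378)·(1) = -1177/126.

q̂ = -9.341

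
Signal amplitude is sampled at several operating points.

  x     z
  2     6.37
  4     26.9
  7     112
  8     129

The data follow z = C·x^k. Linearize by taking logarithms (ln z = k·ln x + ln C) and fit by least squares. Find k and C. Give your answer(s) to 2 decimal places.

Let Y = ln z. Fitting Y = k·ln x + ln C by least squares:
Σln x = 6.1048, Σ(ln x)² = 10.5129, Σln z = 14.7220, Σln x·ln z = 25.1348.
Equations: 10.5129·k + 6.1048·ln C = 25.1348;  6.1048·k + 4·ln C = 14.7220.
Solving (det = 4.7831): k = 2.22951, ln C = 0.27784, so C = exp(0.27784) = 1.32027.

k = 2.23, C = 1.32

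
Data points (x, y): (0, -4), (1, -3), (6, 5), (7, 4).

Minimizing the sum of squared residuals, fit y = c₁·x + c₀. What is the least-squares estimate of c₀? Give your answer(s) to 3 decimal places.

Sums needed: Σx·x = 86, Σx = 14, Σ1 = 4.
Moment sums: Σx·y = 55, Σy = 2.
Normal equations: [[86, 14]; [14, 4]]·[c₁, c₀]ᵀ = [55, 2]ᵀ.
Eliminating c₀: 4·(row 1) − 14·(row 2) gives 148·c₁ = 4·55 − 14·2 = 192, so c₁ = 48/37.
Then c₀ = (2 − 14·(48/37))/4 = -299/74.

c₀ = -4.041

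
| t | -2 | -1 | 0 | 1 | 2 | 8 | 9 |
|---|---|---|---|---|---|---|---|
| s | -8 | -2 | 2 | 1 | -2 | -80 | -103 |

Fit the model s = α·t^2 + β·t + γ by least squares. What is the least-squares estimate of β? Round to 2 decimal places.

β = 1.52

The normal system AᵀA·[α, β, γ]ᵀ = Aᵀs is [[10691, 1241, 155]; [1241, 155, 17]; [155, 17, 7]]·[α, β, γ]ᵀ = [-13504, -1552, -192]ᵀ.
Row-reducing yields α = -591/406, β = 617/406, γ = 226/203.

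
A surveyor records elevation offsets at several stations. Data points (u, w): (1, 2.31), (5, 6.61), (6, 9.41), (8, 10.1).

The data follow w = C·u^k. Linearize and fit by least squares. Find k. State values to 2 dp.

Taking logs, ln w = k·ln u + ln C, so regress ln w on ln u.
AᵀA = [[10.1248, 5.4806]; [5.4806, 4]], rhs = [11.8651, 7.2801]ᵀ  (here Σln u = 5.4806, Σ(ln u)² = 10.1248, Σln w = 7.2801, Σln u·ln w = 11.8651).
Δ = 10.1248·4 − (5.4806)² = 10.4617; k = (11.8651·4 − 5.4806·7.2801)/10.4617 = 0.72268, ln C = (10.1248·7.2801 − 5.4806·11.8651)/10.4617 = 0.82985.

k = 0.72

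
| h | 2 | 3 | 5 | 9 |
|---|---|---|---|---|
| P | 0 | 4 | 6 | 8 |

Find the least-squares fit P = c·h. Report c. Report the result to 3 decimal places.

c = 0.958

The normal equations are: 119·c = 114.
(Σh·h = 119, Σh·P = 114.)
Hence c = 114 / 119 ≈ 0.957983.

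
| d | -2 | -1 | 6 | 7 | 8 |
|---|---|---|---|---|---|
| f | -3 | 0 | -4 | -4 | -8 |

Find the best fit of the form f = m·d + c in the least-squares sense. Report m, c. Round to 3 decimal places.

m = -0.466, c = -2.121

The normal system AᵀA·[m, c]ᵀ = Aᵀf is [[154, 18]; [18, 5]]·[m, c]ᵀ = [-110, -19]ᵀ.
Eliminating c: 5·(row 1) − 18·(row 2) gives 446·m = 5·(-110) − 18·(-19) = -208, so m = -104/223.
Then c = ((-19) − 18·(-104/223))/5 = -473/223.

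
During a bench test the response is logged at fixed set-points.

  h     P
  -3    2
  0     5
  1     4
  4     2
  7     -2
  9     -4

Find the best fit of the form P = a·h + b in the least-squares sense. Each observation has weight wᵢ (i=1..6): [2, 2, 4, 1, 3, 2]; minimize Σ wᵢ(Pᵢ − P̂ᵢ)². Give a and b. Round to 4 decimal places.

AᵀWA·[a, b]ᵀ = AᵀWP reads: 347·a + 41·b = -102;  41·a + 14·b = 18.
Eliminating b: 14·(row 1) − 41·(row 2) gives 3177·a = 14·(-102) − 41·18 = -2166, so a = -722/1059.
Then b = (18 − 41·(-722/1059))/14 = 3476/1059.

a = -0.6818, b = 3.2823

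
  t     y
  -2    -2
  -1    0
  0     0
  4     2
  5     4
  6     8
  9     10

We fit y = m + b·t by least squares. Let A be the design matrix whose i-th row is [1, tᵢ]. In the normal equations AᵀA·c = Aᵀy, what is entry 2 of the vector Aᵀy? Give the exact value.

Entry 2 ↔ basis t, so (Aᵀy)_{2} = Σᵢ (t)·yᵢ = (-2)·(-2) + (-1)·(0) + (0)·(0) + (4)·(2) + (5)·(4) + (6)·(8) + (9)·(10) = 170.

170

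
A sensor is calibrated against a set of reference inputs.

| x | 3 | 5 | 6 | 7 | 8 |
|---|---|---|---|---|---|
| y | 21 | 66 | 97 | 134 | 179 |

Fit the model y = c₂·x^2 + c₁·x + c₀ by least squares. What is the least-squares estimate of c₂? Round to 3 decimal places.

From the data, Σx^2·x^2 = 8499, Σx^2·x = 1223, Σx^2 = 183, Σx·x = 183, Σx = 29, Σ1 = 5.
Right-hand side: Σx^2·y = 23353, Σx·y = 3345, Σy = 497.
So MᵀM·[c₂, c₁, c₀]ᵀ = Mᵀy: [[8499, 1223, 183]; [1223, 183, 29]; [183, 29, 5]]·[c₂, c₁, c₀]ᵀ = [23353, 3345, 497]ᵀ.
Inverting the 3×3 Gram matrix, [c₂, c₁, c₀]ᵀ = [301/97, -256/97, 110/97]ᵀ.

c₂ = 3.103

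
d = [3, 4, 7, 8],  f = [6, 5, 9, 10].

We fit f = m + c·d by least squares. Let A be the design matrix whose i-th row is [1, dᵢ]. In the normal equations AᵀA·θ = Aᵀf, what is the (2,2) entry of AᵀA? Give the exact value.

Row 2 ↔ basis d, column 2 ↔ basis d, so (AᵀA)_{2,2} = Σᵢ (d)·(d) = (3)·(3) + (4)·(4) + (7)·(7) + (8)·(8) = 138.

138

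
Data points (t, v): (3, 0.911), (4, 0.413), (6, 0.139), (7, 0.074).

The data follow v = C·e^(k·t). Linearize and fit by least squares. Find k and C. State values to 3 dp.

k = -0.611, C = 5.293

Let Y = ln v. Fitting Y = k·t + ln C by least squares:
Σt = 20.0000, Σ(t)² = 110.0000, Σln v = -5.5545, Σt·ln v = -33.8824.
Normal system: [[110.0000, 20.0000]; [20.0000, 4]]·[k, ln C]ᵀ = [-33.8824, -5.5545]ᵀ.
Slope k = (n·Σt·ln v − Σt·Σln v)/(n·Σ(t)² − (Σt)²) = (4·-33.8824 − 20.0000·-5.5545)/40.0000 = -0.61099; ln C = (Σln v − k·Σt)/n = 1.66634, so C = exp(1.66634) = 5.29277.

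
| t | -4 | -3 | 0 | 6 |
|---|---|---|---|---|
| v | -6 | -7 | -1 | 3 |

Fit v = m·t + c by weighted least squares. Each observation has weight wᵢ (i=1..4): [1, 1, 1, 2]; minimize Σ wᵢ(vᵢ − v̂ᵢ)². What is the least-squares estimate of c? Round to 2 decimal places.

Sums needed: Σwᵢ·t·t = 97, Σwᵢ·t = 5, Σwᵢ·1 = 5.
Moment sums: Σwᵢ·t·v = 81, Σwᵢ·v = -8.
det = 97·5 − 5² = 460.
m = (81·5 − 5·(-8))/460 = 89/92; c = (97·(-8) − 5·81)/460 = -1181/460.

c = -2.57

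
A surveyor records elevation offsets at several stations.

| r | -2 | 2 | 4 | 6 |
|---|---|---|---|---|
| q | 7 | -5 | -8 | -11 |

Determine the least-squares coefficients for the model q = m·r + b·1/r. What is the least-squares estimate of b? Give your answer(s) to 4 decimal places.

b = -5.2532

Sums needed: Σr·r = 60, Σr·1/r = 4, Σ1/r·1/r = 85/144.
And Σr·q = -122, Σ1/r·q = -59/6.
det = 60·(85/144) − 4² = 233/12.
m = ((-122)·(85/144) − 4·(-59/6))/(233/12) = -2353/1398; b = (60·(-59/6) − 4·(-122))/(233/12) = -1224/233.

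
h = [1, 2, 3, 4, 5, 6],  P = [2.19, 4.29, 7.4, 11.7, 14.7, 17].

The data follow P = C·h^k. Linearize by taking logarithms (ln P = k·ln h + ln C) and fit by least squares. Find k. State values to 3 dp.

k = 1.192

Let Y = ln P. Fitting Y = k·ln h + ln C by least squares:
Σln h = 6.5793, Σ(ln h)² = 9.4099, Σln P = 12.2223, Σln h·ln P = 16.0203.
Equations: 9.4099·k + 6.5793·ln C = 16.0203;  6.5793·k + 6·ln C = 12.2223.
Solving (det = 13.1729): k = 1.19248, ln C = 0.72945.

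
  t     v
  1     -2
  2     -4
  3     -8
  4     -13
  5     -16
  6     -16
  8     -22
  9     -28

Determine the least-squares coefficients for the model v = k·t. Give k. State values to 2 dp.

Compute the Gram sums: Σt·t = 236.
And Σt·v = -690.
So MᵀM·[k]ᵀ = Mᵀv: [[236]]·[k]ᵀ = [-690]ᵀ.
Hence k = -690 / 236 ≈ -2.92373.

k = -2.92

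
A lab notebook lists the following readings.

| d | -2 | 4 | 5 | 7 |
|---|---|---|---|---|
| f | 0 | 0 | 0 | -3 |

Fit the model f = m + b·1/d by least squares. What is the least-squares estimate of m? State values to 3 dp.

m = -0.728

Setting ∂/∂m … = 0 gives: 4·m + (13/140)·b = -3;  (13/140)·m + (7309/19600)·b = -3/7.
Eliminating b: (7309/19600)·(row 1) − (13/140)·(row 2) gives (29067/19600)·m = (7309/19600)·(-3) − (13/140)·(-3/7) = -3021/2800, so m = -7049/9689.
Then b = ((-3/7) − (13/140)·(-7049/9689))/(7309/19600) = -9380/9689.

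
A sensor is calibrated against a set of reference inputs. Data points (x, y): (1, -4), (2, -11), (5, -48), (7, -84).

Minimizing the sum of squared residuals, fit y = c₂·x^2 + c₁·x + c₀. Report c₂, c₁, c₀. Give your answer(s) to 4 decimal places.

With design matrix A, AᵀA = [[3043, 477, 79]; [477, 79, 15]; [79, 15, 4]] and Aᵀy = [-5364, -854, -147]ᵀ.
Inverting the 3×3 Gram matrix, [c₂, c₁, c₀]ᵀ = [-70/59, -229/59, 73/59]ᵀ.

c₂ = -1.1864, c₁ = -3.8814, c₀ = 1.2373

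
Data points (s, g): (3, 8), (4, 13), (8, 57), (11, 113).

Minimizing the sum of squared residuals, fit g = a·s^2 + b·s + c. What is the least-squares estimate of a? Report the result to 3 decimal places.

a = 1.113

Sums needed: Σs^2·s^2 = 19074, Σs^2·s = 1934, Σs^2 = 210, Σs·s = 210, Σs = 26, Σ1 = 4.
And Σs^2·g = 17601, Σs·g = 1775, Σg = 191.
Normal equations: [[19074, 1934, 210]; [1934, 210, 26]; [210, 26, 4]]·[a, b, c]ᵀ = [17601, 1775, 191]ᵀ.
Inverting the 3×3 Gram matrix, [a, b, c]ᵀ = [79/71, -345/142, 364/71]ᵀ.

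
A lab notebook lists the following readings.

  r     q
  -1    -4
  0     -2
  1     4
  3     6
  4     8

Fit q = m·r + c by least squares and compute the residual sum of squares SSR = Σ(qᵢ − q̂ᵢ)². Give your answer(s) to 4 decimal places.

SSR = 8.5116

Forming MᵀM = [[27, 7]; [7, 5]] and Mᵀq = [58, 12]ᵀ gives MᵀM·[m, c]ᵀ = Mᵀq.
Eliminating c: 5·(row 1) − 7·(row 2) gives 86·m = 5·58 − 7·12 = 206, so m = 103/43.
Then c = (12 − 7·(103/43))/5 = -41/43.
Residuals: -28/43, -45/43, 110/43, -10/43, -27/43; SSR = 366/43.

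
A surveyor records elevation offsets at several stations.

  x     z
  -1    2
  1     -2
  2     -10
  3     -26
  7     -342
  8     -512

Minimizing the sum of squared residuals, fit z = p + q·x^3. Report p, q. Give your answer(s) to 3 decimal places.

Normal-equation sums: Σ1 = 6, Σx^3 = 890, Σx^3·x^3 = 380588.
Right-hand side: Σz = -890, Σx^3·z = -380236.
Normal equations: [[6, 890]; [890, 380588]]·[p, q]ᵀ = [-890, -380236]ᵀ.
Determinant 6·380588 − 890² = 1491428.
p = ((-890)·380588 − 890·(-380236))/1491428 = -78320/372857; q = (6·(-380236) − 890·(-890))/1491428 = -372329/372857.

p = -0.210, q = -0.999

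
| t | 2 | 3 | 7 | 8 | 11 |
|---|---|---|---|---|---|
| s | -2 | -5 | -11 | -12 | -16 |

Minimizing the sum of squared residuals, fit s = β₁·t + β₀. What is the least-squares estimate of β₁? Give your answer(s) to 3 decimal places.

AᵀA·[β₁, β₀]ᵀ = Aᵀs reads: 247·β₁ + 31·β₀ = -368;  31·β₁ + 5·β₀ = -46.
(Σt·t = 247, Σt = 31, Σ1 = 5, Σt·s = -368, Σs = -46.)
Eliminating β₀: 5·(row 1) − 31·(row 2) gives 274·β₁ = 5·(-368) − 31·(-46) = -414, so β₁ = -207/137.
Then β₀ = ((-46) − 31·(-207/137))/5 = 23/137.

β₁ = -1.511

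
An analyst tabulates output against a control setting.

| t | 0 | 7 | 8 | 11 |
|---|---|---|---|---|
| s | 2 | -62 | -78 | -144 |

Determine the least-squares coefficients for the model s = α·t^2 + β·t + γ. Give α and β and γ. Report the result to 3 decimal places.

The normal system XᵀX·[α, β, γ]ᵀ = Xᵀs is [[21138, 2186, 234]; [2186, 234, 26]; [234, 26, 4]]·[α, β, γ]ᵀ = [-25454, -2642, -282]ᵀ.
Solving the 3×3 system (Gaussian elimination) gives α = -2211/2098, β = -17459/10490, γ = 10328/5245.

α = -1.054, β = -1.664, γ = 1.969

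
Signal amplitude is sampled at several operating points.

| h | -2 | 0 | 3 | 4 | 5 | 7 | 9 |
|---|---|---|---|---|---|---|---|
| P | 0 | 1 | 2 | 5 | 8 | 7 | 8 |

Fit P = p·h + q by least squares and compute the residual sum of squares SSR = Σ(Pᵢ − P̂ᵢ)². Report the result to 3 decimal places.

SSR = 10.655

The normal system XᵀX·[p, q]ᵀ = XᵀP is [[184, 26]; [26, 7]]·[p, q]ᵀ = [187, 31]ᵀ.
det = 184·7 − 26² = 612.
p = (187·7 − 26·31)/612 = 503/612; q = (184·31 − 26·187)/612 = 421/306.
Residuals: 41/153, -115/306, -1127/612, 103/306, 171/68, -79/612, -473/612; SSR = 6521/612.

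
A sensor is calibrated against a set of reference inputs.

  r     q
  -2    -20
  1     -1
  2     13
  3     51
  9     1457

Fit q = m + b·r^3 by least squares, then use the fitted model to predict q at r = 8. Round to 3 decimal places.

Entries of MᵀM: Σ1 = 5, Σr^3 = 757, Σr^3·r^3 = 532299.
Right-hand side: Σq = 1500, Σr^3·q = 1063793.
Δ = 5·532299 − 757² = 2088446.
m = (1500·532299 − 757·1063793)/2088446 = -6842801/2088446; b = (5·1063793 − 757·1500)/2088446 = 4183465/2088446.
At r = 8: q̂ = (-6842801/2088446)·(1) + (4183465/2088446)·(512) = 2135091279/2088446.

q̂ = 1022.335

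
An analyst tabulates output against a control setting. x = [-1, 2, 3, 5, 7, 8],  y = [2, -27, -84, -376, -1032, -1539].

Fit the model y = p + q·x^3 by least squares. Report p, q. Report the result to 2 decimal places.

p = -2.01, q = -3.00

The normal equations are: 6·p + 1014·q = -3056;  1014·p + 396212·q = -1191430.
(Σ1 = 6, Σx^3 = 1014, Σx^3·x^3 = 396212, Σy = -3056, Σx^3·y = -1191430.)
Eliminating q: 396212·(row 1) − 1014·(row 2) gives 1349076·p = 396212·(-3056) − 1014·(-1191430) = -2713852, so p = -678463/337269.
Then q = ((-1191430) − 1014·(-678463/337269))/396212 = -337483/112423.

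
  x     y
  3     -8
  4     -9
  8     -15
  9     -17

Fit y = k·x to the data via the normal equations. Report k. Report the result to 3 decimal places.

k = -1.959

Sums needed: Σx·x = 170.
For Aᵀy: Σx·y = -333.
k = (-333)/170 = -1.95882.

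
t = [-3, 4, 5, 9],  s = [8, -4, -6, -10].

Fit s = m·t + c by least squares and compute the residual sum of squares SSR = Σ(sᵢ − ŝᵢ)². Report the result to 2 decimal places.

Forming MᵀM = [[131, 15]; [15, 4]] and Mᵀs = [-160, -12]ᵀ gives MᵀM·[m, c]ᵀ = Mᵀs.
Δ = 131·4 − 15² = 299.
m = ((-160)·4 − 15·(-12))/299 = -20/13; c = (131·(-12) − 15·(-160))/299 = 36/13.
Residuals: 8/13, -8/13, -14/13, 14/13; SSR = 40/13.

SSR = 3.08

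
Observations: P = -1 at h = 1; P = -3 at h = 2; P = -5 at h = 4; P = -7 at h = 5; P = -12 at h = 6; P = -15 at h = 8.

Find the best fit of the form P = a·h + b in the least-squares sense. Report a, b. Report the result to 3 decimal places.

a = -2.030, b = 1.630

Entries of AᵀA: Σh·h = 146, Σh = 26, Σ1 = 6.
For AᵀP: Σh·P = -254, ΣP = -43.
Normal equations: [[146, 26]; [26, 6]]·[a, b]ᵀ = [-254, -43]ᵀ.
Δ = 146·6 − 26² = 200.
a = ((-254)·6 − 26·(-43))/200 = -203/100; b = (146·(-43) − 26·(-254))/200 = 163/100.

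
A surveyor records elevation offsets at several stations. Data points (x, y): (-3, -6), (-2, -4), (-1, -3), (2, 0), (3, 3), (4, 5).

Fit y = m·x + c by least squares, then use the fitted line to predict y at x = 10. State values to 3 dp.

ŷ = 13.016

Setting ∂/∂m … = 0 gives: 43·m + 3·c = 58;  3·m + 6·c = -5.
Δ = 43·6 − 3² = 249.
m = (58·6 − 3·(-5))/249 = 121/83; c = (43·(-5) − 3·58)/249 = -389/249.
At x = 10: ŷ = (121/83)·(10) + (-389/249)·(1) = 3241/249.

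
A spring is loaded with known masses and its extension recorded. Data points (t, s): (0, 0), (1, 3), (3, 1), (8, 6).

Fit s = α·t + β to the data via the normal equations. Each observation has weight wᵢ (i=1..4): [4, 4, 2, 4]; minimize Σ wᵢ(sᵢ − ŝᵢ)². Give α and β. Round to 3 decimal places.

α = 0.632, β = 0.820

The normal equations are: 278·α + 42·β = 210;  42·α + 14·β = 38.
(Σwᵢ·t·t = 278, Σwᵢ·t = 42, Σwᵢ·1 = 14, Σwᵢ·t·s = 210, Σwᵢ·s = 38.)
Determinant 278·14 − 42² = 2128.
α = (210·14 − 42·38)/2128 = 12/19; β = (278·38 − 42·210)/2128 = 109/133.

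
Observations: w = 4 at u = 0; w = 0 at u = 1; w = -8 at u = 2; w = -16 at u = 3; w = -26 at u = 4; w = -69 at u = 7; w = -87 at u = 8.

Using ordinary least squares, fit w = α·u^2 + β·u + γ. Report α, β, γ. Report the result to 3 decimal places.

Normal-equation sums: Σu^2·u^2 = 6851, Σu^2·u = 955, Σu^2 = 143, Σu·u = 143, Σu = 25, Σ1 = 7.
Moment sums: Σu^2·w = -9541, Σu·w = -1347, Σw = -202.
Normal equations: [[6851, 955, 143]; [955, 143, 25]; [143, 25, 7]]·[α, β, γ]ᵀ = [-9541, -1347, -202]ᵀ.
Solving the 3×3 system (Gaussian elimination) gives α = -45149/47922, β = -184673/47922, γ = 33164/7987.

α = -0.942, β = -3.854, γ = 4.152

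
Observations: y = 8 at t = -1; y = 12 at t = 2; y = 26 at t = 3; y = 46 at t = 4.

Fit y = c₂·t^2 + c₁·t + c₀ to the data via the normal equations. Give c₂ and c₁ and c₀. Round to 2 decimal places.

Sums needed: Σt^2·t^2 = 354, Σt^2·t = 98, Σt^2 = 30, Σt·t = 30, Σt = 8, Σ1 = 4.
And Σt^2·y = 1026, Σt·y = 278, Σy = 92.
Normal equations: [[354, 98, 30]; [98, 30, 8]; [30, 8, 4]]·[c₂, c₁, c₀]ᵀ = [1026, 278, 92]ᵀ.
Row-reducing yields c₂ = 566/181, c₁ = -321/181, c₀ = 560/181.

c₂ = 3.13, c₁ = -1.77, c₀ = 3.09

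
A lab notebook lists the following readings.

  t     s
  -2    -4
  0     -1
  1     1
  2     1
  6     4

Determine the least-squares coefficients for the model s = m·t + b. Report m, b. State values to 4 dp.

Compute the Gram sums: Σt·t = 45, Σt = 7, Σ1 = 5.
For Mᵀs: Σt·s = 35, Σs = 1.
det = 45·5 − 7² = 176.
m = (35·5 − 7·1)/176 = 21/22; b = (45·1 − 7·35)/176 = -25/22.

m = 0.9545, b = -1.1364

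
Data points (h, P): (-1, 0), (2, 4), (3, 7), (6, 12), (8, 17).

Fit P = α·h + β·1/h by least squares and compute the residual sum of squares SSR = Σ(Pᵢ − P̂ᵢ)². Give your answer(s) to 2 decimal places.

SSR = 2.13

Entries of MᵀM: Σh·h = 114, Σh·1/h = 5, Σ1/h·1/h = 809/576.
And Σh·P = 237, Σ1/h·P = 203/24.
So MᵀM·[α, β]ᵀ = MᵀP: [[114, 5]; [5, 809/576]]·[α, β]ᵀ = [237, 203/24]ᵀ.
det = 114·(809/576) − 5² = 12971/96.
α = (237·(809/576) − 5·(203/24))/(12971/96) = 55791/25942; β = (114·(203/24) − 5·237)/(12971/96) = -21192/12971.
Residuals: 123/238, 6689/12971, 28349/25942, -8189/12971, -8/12971; SSR = 55147/25942.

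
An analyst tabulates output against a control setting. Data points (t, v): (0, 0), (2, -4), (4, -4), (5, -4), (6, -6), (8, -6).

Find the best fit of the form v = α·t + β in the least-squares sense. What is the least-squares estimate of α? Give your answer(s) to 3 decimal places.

AᵀA·[α, β]ᵀ = Aᵀv reads: 145·α + 25·β = -128;  25·α + 6·β = -24.
(Σt·t = 145, Σt = 25, Σ1 = 6, Σt·v = -128, Σv = -24.)
Determinant 145·6 − 25² = 245.
α = ((-128)·6 − 25·(-24))/245 = -24/35; β = (145·(-24) − 25·(-128))/245 = -8/7.

α = -0.686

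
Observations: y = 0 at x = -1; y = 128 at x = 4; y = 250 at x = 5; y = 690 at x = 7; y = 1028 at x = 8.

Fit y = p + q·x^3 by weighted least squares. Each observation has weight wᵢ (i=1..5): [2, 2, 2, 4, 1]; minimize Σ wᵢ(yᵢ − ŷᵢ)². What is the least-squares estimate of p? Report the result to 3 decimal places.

p = 0.446

MᵀWM·[p, q]ᵀ = MᵀWy reads: 11·p + 2260·q = 4544;  2260·p + 772184·q = 1551900.
det = 11·772184 − 2260² = 3386424.
p = (4544·772184 − 2260·1551900)/3386424 = 188762/423303; q = (11·1551900 − 2260·4544)/3386424 = 1700365/846606.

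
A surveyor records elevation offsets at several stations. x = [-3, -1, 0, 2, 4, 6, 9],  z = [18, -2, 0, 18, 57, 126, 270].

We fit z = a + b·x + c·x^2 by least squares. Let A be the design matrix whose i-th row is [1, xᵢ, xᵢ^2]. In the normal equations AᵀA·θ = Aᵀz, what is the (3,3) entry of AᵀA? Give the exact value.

Row 3 ↔ basis x^2, column 3 ↔ basis x^2, so (AᵀA)_{3,3} = Σᵢ (x^2)·(x^2) = (9)·(9) + (1)·(1) + (0)·(0) + (4)·(4) + (16)·(16) + (36)·(36) + (81)·(81) = 8211.

8211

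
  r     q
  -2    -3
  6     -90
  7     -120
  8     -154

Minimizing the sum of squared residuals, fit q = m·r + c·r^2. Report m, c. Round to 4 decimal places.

m = -2.5616, c = -2.0829

The normal equations are: 153·m + 1063·c = -2606;  1063·m + 7809·c = -18988.
(Σr·r = 153, Σr·r^2 = 1063, Σr^2·r^2 = 7809, Σr·q = -2606, Σr^2·q = -18988.)
Determinant 153·7809 − 1063² = 64808.
m = ((-2606)·7809 − 1063·(-18988))/64808 = -83005/32404; c = (153·(-18988) − 1063·(-2606))/64808 = -67493/32404.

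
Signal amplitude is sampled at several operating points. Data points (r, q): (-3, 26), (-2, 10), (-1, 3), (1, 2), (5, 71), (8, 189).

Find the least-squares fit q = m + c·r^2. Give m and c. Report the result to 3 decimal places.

m = -1.148, c = 2.960

XᵀX·[m, c]ᵀ = Xᵀq reads: 6·m + 104·c = 301;  104·m + 4820·c = 14150.
(Σ1 = 6, Σr^2 = 104, Σr^2·r^2 = 4820, Σq = 301, Σr^2·q = 14150.)
det = 6·4820 − 104² = 18104.
m = (301·4820 − 104·14150)/18104 = -5195/4526; c = (6·14150 − 104·301)/18104 = 13399/4526.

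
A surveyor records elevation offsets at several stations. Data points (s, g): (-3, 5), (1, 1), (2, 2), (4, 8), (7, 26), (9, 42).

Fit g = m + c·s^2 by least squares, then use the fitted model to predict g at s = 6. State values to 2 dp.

ĝ = 18.84

Setting ∂/∂m … = 0 gives: 6·m + 160·c = 84;  160·m + 9316·c = 4858.
det = 6·9316 − 160² = 30296.
m = (84·9316 − 160·4858)/30296 = 94/541; c = (6·4858 − 160·84)/30296 = 561/1082.
At s = 6: ĝ = (94/541)·(1) + (561/1082)·(36) = 10192/541.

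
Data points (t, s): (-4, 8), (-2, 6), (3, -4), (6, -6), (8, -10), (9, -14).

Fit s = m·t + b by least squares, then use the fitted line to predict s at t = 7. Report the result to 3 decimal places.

Entries of AᵀA: Σt·t = 210, Σt = 20, Σ1 = 6.
And Σt·s = -298, Σs = -20.
Eliminating b: 6·(row 1) − 20·(row 2) gives 860·m = 6·(-298) − 20·(-20) = -1388, so m = -347/215.
Then b = ((-20) − 20·(-347/215))/6 = 88/43.
At t = 7: ŝ = (-347/215)·(7) + (88/43)·(1) = -1989/215.

ŝ = -9.251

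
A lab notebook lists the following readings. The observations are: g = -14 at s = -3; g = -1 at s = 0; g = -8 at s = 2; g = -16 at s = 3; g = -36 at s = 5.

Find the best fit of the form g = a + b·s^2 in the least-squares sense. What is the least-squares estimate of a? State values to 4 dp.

The normal system XᵀX·[a, b]ᵀ = Xᵀg is [[5, 47]; [47, 803]]·[a, b]ᵀ = [-75, -1202]ᵀ.
det = 5·803 − 47² = 1806.
a = ((-75)·803 − 47·(-1202))/1806 = -533/258; b = (5·(-1202) − 47·(-75))/1806 = -355/258.

a = -2.0659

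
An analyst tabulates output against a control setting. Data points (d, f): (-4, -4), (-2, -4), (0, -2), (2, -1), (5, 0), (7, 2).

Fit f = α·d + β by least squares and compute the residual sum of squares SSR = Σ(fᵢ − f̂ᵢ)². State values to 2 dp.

SSR = 1.12

Normal-equation sums: Σd·d = 98, Σd = 8, Σ1 = 6.
Moment sums: Σd·f = 36, Σf = -9.
AᵀA·[α, β]ᵀ = Aᵀf becomes [[98, 8]; [8, 6]]·[α, β]ᵀ = [36, -9]ᵀ.
Δ = 98·6 − 8² = 524.
α = (36·6 − 8·(-9))/524 = 72/131; β = (98·(-9) − 8·36)/524 = -585/262.
Residuals: 113/262, -175/262, 61/262, 35/262, -135/262, 101/262; SSR = 293/262.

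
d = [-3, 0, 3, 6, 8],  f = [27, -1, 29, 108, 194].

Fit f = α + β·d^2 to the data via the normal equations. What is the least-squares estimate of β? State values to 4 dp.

β = 3.0272

Compute the Gram sums: Σ1 = 5, Σd^2 = 118, Σd^2·d^2 = 5554.
For Mᵀf: Σf = 357, Σd^2·f = 16808.
So MᵀM·[α, β]ᵀ = Mᵀf: [[5, 118]; [118, 5554]]·[α, β]ᵀ = [357, 16808]ᵀ.
Determinant 5·5554 − 118² = 13846.
α = (357·5554 − 118·16808)/13846 = -283/6923; β = (5·16808 − 118·357)/13846 = 20957/6923.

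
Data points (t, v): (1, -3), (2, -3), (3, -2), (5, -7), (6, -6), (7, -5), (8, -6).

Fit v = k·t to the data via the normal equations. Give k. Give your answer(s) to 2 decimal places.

k = -0.90

With design matrix M, MᵀM = [[188]] and Mᵀv = [-169]ᵀ.
k = (-169)/188 = -0.898936.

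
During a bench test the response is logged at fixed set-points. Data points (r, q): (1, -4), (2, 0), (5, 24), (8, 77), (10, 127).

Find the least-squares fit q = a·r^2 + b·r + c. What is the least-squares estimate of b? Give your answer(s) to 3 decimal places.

b = -2.082

With design matrix X, XᵀX = [[14738, 1646, 194]; [1646, 194, 26]; [194, 26, 5]] and Xᵀq = [18224, 2002, 224]ᵀ.
Inverting the 3×3 Gram matrix, [a, b, c]ᵀ = [1253/832, -5197/2496, -1751/624]ᵀ.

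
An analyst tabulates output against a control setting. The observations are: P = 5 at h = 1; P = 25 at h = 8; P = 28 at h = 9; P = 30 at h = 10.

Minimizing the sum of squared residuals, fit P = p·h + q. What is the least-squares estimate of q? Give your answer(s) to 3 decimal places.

q = 2.260

Entries of XᵀX: Σh·h = 246, Σh = 28, Σ1 = 4.
And Σh·P = 757, ΣP = 88.
XᵀX·[p, q]ᵀ = XᵀP becomes [[246, 28]; [28, 4]]·[p, q]ᵀ = [757, 88]ᵀ.
Eliminating q: 4·(row 1) − 28·(row 2) gives 200·p = 4·757 − 28·88 = 564, so p = 141/50.
Then q = (88 − 28·(141/50))/4 = 113/50.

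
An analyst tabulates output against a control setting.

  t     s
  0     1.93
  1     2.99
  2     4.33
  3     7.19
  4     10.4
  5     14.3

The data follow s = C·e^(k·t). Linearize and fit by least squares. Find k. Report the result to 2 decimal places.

k = 0.41

Let Y = ln s. Fitting Y = k·t + ln C by least squares:
Σt = 15.0000, Σ(t)² = 55.0000, Σln s = 10.1931, Σt·ln s = 32.6130.
Equations: 55.0000·k + 15.0000·ln C = 32.6130;  15.0000·k + 6·ln C = 10.1931.
Δ = 55.0000·6 − (15.0000)² = 105.0000; k = (32.6130·6 − 15.0000·10.1931)/105.0000 = 0.40744, ln C = (55.0000·10.1931 − 15.0000·32.6130)/105.0000 = 0.68025.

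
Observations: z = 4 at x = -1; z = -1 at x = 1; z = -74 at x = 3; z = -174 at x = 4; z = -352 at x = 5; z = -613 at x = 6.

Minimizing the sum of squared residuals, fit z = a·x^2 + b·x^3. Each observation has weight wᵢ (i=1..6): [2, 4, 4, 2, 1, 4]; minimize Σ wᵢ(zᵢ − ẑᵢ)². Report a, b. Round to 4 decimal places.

The normal equations are: 6651·a + 37251·b = -105300;  37251·a + 213363·b = -603908.
Determinant 6651·213363 − 37251² = 31440312.
a = ((-105300)·213363 − 37251·(-603908))/31440312 = 403514/436671; b = (6651·(-603908) − 37251·(-105300))/31440312 = -1306414/436671.

a = 0.9241, b = -2.9918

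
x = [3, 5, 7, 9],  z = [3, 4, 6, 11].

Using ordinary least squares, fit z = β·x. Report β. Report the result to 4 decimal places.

β = 1.0366

The normal system AᵀA·[β]ᵀ = Aᵀz is [[164]]·[β]ᵀ = [170]ᵀ.
Hence β = 170 / 164 ≈ 1.03659.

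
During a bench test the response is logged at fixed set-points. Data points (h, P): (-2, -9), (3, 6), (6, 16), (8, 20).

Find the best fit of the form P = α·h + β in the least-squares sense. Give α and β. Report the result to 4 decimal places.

α = 2.9648, β = -2.8678

Setting ∂/∂α … = 0 gives: 113·α + 15·β = 292;  15·α + 4·β = 33.
det = 113·4 − 15² = 227.
α = (292·4 − 15·33)/227 = 673/227; β = (113·33 − 15·292)/227 = -651/227.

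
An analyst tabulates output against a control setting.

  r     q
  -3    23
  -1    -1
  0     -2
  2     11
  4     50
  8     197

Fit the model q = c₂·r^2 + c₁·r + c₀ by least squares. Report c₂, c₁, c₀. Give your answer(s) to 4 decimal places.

c₂ = 3.0176, c₁ = 0.7972, c₀ = -2.2706

Sums needed: Σr^2·r^2 = 4450, Σr^2·r = 556, Σr^2 = 94, Σr·r = 94, Σr = 10, Σ1 = 6.
Moment sums: Σr^2·q = 13658, Σr·q = 1730, Σq = 278.
XᵀX·[c₂, c₁, c₀]ᵀ = Xᵀq becomes [[4450, 556, 94]; [556, 94, 10]; [94, 10, 6]]·[c₂, c₁, c₀]ᵀ = [13658, 1730, 278]ᵀ.
Row-reducing yields c₂ = 53396/17695, c₁ = 14106/17695, c₀ = -40179/17695.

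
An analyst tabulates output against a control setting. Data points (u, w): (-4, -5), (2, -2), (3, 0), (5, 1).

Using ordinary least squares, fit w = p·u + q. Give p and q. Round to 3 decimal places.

Forming AᵀA = [[54, 6]; [6, 4]] and Aᵀw = [21, -6]ᵀ gives AᵀA·[p, q]ᵀ = Aᵀw.
Eliminating q: 4·(row 1) − 6·(row 2) gives 180·p = 4·21 − 6·(-6) = 120, so p = 2/3.
Then q = ((-6) − 6·(2/3))/4 = -5/2.

p = 0.667, q = -2.500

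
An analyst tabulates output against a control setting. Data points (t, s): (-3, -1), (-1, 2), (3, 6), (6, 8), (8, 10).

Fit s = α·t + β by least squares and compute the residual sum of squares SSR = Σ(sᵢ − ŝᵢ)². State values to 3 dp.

Compute the Gram sums: Σt·t = 119, Σt = 13, Σ1 = 5.
Moment sums: Σt·s = 147, Σs = 25.
Δ = 119·5 − 13² = 426.
α = (147·5 − 13·25)/426 = 205/213; β = (119·25 − 13·147)/426 = 532/213.
Residuals: -130/213, 33/71, 131/213, -58/213, -14/71; SSR = 230/213.

SSR = 1.080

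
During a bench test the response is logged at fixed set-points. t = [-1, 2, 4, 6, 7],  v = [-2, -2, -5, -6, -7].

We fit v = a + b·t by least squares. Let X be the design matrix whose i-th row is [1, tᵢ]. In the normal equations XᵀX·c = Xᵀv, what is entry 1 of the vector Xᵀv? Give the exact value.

Entry 1 ↔ basis 1, so (Xᵀv)_{1} = Σᵢ vᵢ = (1)·(-2) + (1)·(-2) + (1)·(-5) + (1)·(-6) + (1)·(-7) = -22.

-22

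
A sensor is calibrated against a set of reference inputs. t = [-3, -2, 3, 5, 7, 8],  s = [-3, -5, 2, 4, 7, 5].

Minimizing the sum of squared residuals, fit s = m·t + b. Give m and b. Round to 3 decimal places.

m = 0.981, b = -1.277

Sums needed: Σt·t = 160, Σt = 18, Σ1 = 6.
For Mᵀs: Σt·s = 134, Σs = 10.
So MᵀM·[m, b]ᵀ = Mᵀs: [[160, 18]; [18, 6]]·[m, b]ᵀ = [134, 10]ᵀ.
Eliminating b: 6·(row 1) − 18·(row 2) gives 636·m = 6·134 − 18·10 = 624, so m = 52/53.
Then b = (10 − 18·(52/53))/6 = -203/159.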